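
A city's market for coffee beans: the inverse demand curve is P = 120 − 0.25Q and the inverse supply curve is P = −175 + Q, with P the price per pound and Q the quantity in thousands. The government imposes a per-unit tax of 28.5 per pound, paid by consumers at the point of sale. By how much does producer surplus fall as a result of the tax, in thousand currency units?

Producer surplus falls by 5120.88 thousand.

Rewrite in direct form: Qd = 480 − 4P and Qs = P + 175.
Before the tax: set 480 − 4P = P + 175 → P* = 61, Q* = 236.
With the tax collected from consumers, demand (in seller-price terms) shifts: Qd = 480 − 4(P + 28.5).
Solving gives Q = 213.2 with consumers paying 66.7 and producers receiving 38.2 (the 28.5 wedge).
ΔPS is the trapezoid between Q = 213.2 and Q = 236 of height 22.8: ½ · (236 + 213.2) · 22.8 = 5120.88.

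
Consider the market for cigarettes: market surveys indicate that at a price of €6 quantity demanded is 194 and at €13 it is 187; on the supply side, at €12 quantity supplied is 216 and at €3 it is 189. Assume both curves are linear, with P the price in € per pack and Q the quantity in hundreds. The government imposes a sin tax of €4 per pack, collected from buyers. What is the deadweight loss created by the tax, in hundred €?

Demand slope: (187 − 194)/(13 − 6) = -1, so Qd = 200 − P.
Supply slope: (189 − 216)/(3 − 12) = 3, so Qs = 3P + 180.
Without the tax, 200 − P = 3P + 180 gives 4P = 20, so P* = €5 and Q* = 195.
With the tax collected from buyers, demand (in seller-price terms) shifts: Qd = 200 − (P + 4).
New equilibrium: buyers pay €8, sellers receive €4, Q = 192. (Wedge: Pb − Ps = 4.)
Quantity falls by |ΔQ| = |195 − 192| = 3.
DWL = ½ · t · |ΔQ| = ½ · 4 · 3 = €6.

Deadweight loss = €6 hundred.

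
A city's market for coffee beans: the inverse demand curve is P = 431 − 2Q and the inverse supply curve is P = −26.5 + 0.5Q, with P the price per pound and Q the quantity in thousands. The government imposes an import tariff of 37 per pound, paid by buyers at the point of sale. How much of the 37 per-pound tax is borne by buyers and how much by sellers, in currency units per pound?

Inverting to Q(P) form: Qd = 215.5 − 0.5P; Qs = 2P + 53.
Without the tax, 215.5 − 0.5P = 2P + 53 gives 2.5P = 162.5, so P* = 65 and Q* = 183.
With the tax collected from buyers, demand (in seller-price terms) shifts: Qd = 215.5 − 0.5(P + 37).
Solving gives Q = 168.2 with buyers paying 94.6 and sellers receiving 57.6 (the 37 wedge).
Burden on buyers: 29.6; on sellers: 7.4. (They sum to 37.)
The less price-elastic side of the market bears the larger share of a per-unit tax.

Buyers bear 29.6 per pound; sellers bear 7.4 per pound.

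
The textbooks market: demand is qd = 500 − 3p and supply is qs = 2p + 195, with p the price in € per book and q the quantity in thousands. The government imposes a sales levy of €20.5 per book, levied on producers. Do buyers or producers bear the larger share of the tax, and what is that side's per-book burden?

Before the tax: set 500 − 3p = 2p + 195 → p* = €61, q* = 317.
With the tax collected from producers, supply shifts: qs = 2(p − 20.5) + 195.
Solving gives q = 292.4 with buyers paying €69.2 and producers receiving €48.7 (the €20.5 wedge).
Per-book burden: buyers €8.2, producers €12.3.
Producers take the larger share because supply is less price-elastic here (demand slope 3 vs supply slope 2).
The less price-elastic side of the market bears the larger share of a per-unit tax.

Producers bear the larger share: €12.3 per book.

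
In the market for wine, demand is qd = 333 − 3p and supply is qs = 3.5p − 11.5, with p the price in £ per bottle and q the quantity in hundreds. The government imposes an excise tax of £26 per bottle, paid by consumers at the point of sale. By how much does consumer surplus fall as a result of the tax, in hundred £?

Before the tax: set 333 − 3p = 3.5p − 11.5 → p* = £53, q* = 174.
With the tax collected from consumers, demand (in seller-price terms) shifts: qd = 333 − 3(p + 26).
New equilibrium: consumers pay £67, sellers receive £41, q = 132. (Wedge: pb − ps = 26.)
ΔCS is the trapezoid between Q = 132 and Q = 174 of height £14: ½ · (174 + 132) · 14 = £2142.

Consumer surplus falls by £2142 hundred.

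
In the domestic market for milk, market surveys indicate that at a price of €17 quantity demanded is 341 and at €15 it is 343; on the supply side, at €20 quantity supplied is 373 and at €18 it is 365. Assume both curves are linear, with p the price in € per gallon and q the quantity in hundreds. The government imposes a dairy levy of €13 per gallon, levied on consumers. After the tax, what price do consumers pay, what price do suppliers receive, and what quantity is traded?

Demand slope: (343 − 341)/(15 − 17) = -1, so qd = 358 − p.
Supply slope: (365 − 373)/(18 − 20) = 4, so qs = 4p + 293.
Without the tax, 358 − p = 4p + 293 gives 5p = 65, so p* = €13 and q* = 345.
With the tax collected from consumers, demand (in seller-price terms) shifts: qd = 358 − (p + 13).
Solving gives q = 334.6 with consumers paying €23.4 and suppliers receiving €10.4 (the €13 wedge).

Consumers pay €23.4; suppliers receive €10.4; quantity = 334.6.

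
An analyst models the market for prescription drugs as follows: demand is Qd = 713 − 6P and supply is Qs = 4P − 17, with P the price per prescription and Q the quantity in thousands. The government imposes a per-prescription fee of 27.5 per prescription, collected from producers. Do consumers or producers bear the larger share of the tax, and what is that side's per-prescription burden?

Before the tax: set 713 − 6P = 4P − 17 → P* = 73, Q* = 275.
With the tax collected from producers, supply shifts: Qs = 4(P − 27.5) − 17.
Solving gives Q = 209 with consumers paying 84 and producers receiving 56.5 (the 27.5 wedge).
Per-prescription burden: consumers 11, producers 16.5.
Producers take the larger share because supply is less price-elastic here (demand slope 6 vs supply slope 4).
The less price-elastic side of the market bears the larger share of a per-unit tax.

Producers bear the larger share: 16.5 per prescription.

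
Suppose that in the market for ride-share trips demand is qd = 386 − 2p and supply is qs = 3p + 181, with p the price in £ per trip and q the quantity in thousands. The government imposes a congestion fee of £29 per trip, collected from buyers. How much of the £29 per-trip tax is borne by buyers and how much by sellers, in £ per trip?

Buyers bear £17.4 per trip; sellers bear £11.6 per trip.

Without the tax, 386 − 2p = 3p + 181 gives 5p = 205, so p* = £41 and q* = 304.
With the tax collected from buyers, demand (in seller-price terms) shifts: qd = 386 − 2(p + 29).
Solving gives q = 269.2 with buyers paying £58.4 and sellers receiving £29.4 (the £29 wedge).
Burden on buyers: £17.4; on sellers: £11.6. (They sum to £29.)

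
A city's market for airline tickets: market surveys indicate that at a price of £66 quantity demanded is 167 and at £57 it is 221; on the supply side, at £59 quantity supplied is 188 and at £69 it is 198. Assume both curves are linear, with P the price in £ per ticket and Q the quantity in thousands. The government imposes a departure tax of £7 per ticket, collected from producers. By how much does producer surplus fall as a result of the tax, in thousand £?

Producer surplus falls by £1128 thousand.

Demand slope: (221 − 167)/(57 − 66) = -6, so Qd = 563 − 6P.
Supply slope: (198 − 188)/(69 − 59) = 1, so Qs = P + 129.
Without the tax, 563 − 6P = P + 129 gives 7P = 434, so P* = £62 and Q* = 191.
With the tax collected from producers, supply shifts: Qs = (P − 7) + 129.
New equilibrium: consumers pay £63, producers receive £56, Q = 185. (Wedge: Pb − Ps = 7.)
ΔPS is the trapezoid between Q = 185 and Q = 191 of height £6: ½ · (191 + 185) · 6 = £1128.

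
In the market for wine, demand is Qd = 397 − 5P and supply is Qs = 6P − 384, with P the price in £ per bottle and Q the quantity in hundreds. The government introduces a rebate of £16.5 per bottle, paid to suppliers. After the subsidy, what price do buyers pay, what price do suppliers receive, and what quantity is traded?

Buyers pay £62; suppliers receive £78.5; quantity = 87.

Without the subsidy, 397 − 5P = 6P − 384 gives 11P = 781, so P* = £71 and Q* = 42.
With a per-unit subsidy paid to suppliers, each receives P + 16.5 per unit sold, so supply becomes Qs = 6(P + 16.5) − 384.
Solving gives Q = 87 with buyers paying £62 and suppliers receiving £78.5 (the £16.5 wedge).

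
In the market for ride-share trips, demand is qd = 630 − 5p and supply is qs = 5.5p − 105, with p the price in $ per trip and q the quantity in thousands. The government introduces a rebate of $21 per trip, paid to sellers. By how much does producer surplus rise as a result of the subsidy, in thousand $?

Without the subsidy, 630 − 5p = 5.5p − 105 gives 10.5p = 735, so p* = $70 and q* = 280.
With a per-unit subsidy paid to sellers, each receives p + 21 per unit sold, so supply becomes qs = 5.5(p + 21) − 105.
Solving gives q = 335 with buyers paying $59 and sellers receiving $80 (the $21 wedge).
ΔPS is the trapezoid between Q = 335 and Q = 280 of height $10: ½ · (280 + 335) · 10 = $3075.

Producer surplus rises by $3075 thousand.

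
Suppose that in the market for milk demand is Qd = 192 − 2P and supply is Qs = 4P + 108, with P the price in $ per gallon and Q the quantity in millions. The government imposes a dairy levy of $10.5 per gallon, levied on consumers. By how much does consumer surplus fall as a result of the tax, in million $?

Before the tax: set 192 − 2P = 4P + 108 → P* = $14, Q* = 164.
With the tax collected from consumers, demand (in seller-price terms) shifts: Qd = 192 − 2(P + 10.5).
Solving gives Q = 150 with consumers paying $21 and sellers receiving $10.5 (the $10.5 wedge).
ΔCS is the trapezoid between Q = 150 and Q = 164 of height $7: ½ · (164 + 150) · 7 = $1099.

Consumer surplus falls by $1099 million.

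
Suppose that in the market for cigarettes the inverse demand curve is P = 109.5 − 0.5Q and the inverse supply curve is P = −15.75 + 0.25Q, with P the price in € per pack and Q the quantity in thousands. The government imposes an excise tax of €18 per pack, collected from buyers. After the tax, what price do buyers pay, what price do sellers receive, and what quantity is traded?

Buyers pay €38; sellers receive €20; quantity = 143.

Inverting to Q(P) form: Qd = 219 − 2P; Qs = 4P + 63.
Without the tax, 219 − 2P = 4P + 63 gives 6P = 156, so P* = €26 and Q* = 167.
With the tax collected from buyers, demand (in seller-price terms) shifts: Qd = 219 − 2(P + 18).
New equilibrium: buyers pay €38, sellers receive €20, Q = 143. (Wedge: Pb − Ps = 18.)
The less price-elastic side of the market bears the larger share of a per-unit tax.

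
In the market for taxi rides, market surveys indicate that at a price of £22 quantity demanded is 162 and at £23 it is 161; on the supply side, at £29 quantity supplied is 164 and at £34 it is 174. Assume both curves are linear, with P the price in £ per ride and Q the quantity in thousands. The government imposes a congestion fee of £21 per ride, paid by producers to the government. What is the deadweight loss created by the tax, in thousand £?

Demand slope: (161 − 162)/(23 − 22) = -1, so Qd = 184 − P.
Supply slope: (174 − 164)/(34 − 29) = 2, so Qs = 2P + 106.
Before the tax: set 184 − P = 2P + 106 → P* = £26, Q* = 158.
With the tax collected from producers, supply shifts: Qs = 2(P − 21) + 106.
New equilibrium: consumers pay £40, producers receive £19, Q = 144. (Wedge: Pb − Ps = 21.)
Quantity falls by |ΔQ| = |158 − 144| = 14.
DWL = ½ · t · |ΔQ| = ½ · 21 · 14 = £147.

Deadweight loss = £147 thousand.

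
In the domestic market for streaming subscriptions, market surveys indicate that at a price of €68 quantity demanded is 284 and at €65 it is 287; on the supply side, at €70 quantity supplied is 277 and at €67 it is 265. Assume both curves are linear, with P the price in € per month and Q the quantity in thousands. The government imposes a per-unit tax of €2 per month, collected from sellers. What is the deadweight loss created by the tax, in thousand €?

Demand slope: (287 − 284)/(65 − 68) = -1, so Qd = 352 − P.
Supply slope: (265 − 277)/(67 − 70) = 4, so Qs = 4P − 3.
Without the tax, 352 − P = 4P − 3 gives 5P = 355, so P* = €71 and Q* = 281.
With the tax collected from sellers, supply shifts: Qs = 4(P − 2) − 3.
New equilibrium: buyers pay €72.6, sellers receive €70.6, Q = 279.4. (Wedge: Pb − Ps = 2.)
Quantity falls by |ΔQ| = |281 − 279.4| = 1.6.
DWL = ½ · t · |ΔQ| = ½ · 2 · 1.6 = €1.6.

Deadweight loss = €1.6 thousand.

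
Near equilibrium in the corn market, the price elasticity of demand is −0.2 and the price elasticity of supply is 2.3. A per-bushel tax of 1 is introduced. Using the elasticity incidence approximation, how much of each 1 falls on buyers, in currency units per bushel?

Buyers bear ≈ 0.92 per bushel.

Incidence ratio: buyers' share ≈ εs / (εs + |εd|) = 2.3 / (2.3 + 0.2) = 0.92.
So buyers bear ≈ 0.92 × 1 = 0.92; suppliers bear 0.08.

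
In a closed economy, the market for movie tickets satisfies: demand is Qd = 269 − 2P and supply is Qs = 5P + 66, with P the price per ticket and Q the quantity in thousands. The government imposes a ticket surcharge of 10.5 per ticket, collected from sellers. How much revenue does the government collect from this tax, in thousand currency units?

Without the tax, 269 − 2P = 5P + 66 gives 7P = 203, so P* = 29 and Q* = 211.
With the tax collected from sellers, supply shifts: Qs = 5(P − 10.5) + 66.
Solving gives Q = 196 with buyers paying 36.5 and sellers receiving 26 (the 10.5 wedge).
Revenue = t · Q = 10.5 · 196 = 2058.

Tax revenue = 2058 thousand.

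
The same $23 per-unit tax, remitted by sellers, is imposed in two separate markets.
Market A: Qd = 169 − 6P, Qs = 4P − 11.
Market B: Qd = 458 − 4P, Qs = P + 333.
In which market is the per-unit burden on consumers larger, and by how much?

Market A, by $4.6.

Market A: pre-tax P* = $18, Q* = 61; post-tax Q = 5.8; per-unit burden on consumers = $9.2.
Market B: pre-tax P* = $25, Q* = 358; post-tax Q = 339.6; per-unit burden on consumers = $4.6.
Difference: $9.2 vs $4.6 → market A is larger by $4.6.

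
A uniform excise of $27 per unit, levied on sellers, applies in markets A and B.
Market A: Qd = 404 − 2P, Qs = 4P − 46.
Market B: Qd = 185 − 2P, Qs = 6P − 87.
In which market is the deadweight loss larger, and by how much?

Market B, by $60.75.

Market A: pre-tax P* = $75, Q* = 254; post-tax Q = 218; deadweight loss = $486.
Market B: pre-tax P* = $34, Q* = 117; post-tax Q = 76.5; deadweight loss = $546.75.
Difference: $486 vs $546.75 → market B is larger by $60.75.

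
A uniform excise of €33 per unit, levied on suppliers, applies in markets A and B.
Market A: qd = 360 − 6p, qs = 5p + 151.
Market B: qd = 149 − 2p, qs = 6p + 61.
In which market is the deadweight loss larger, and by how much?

Market A: pre-tax p* = €19, q* = 246; post-tax q = 156; deadweight loss = €1485.
Market B: pre-tax p* = €11, q* = 127; post-tax q = 77.5; deadweight loss = €816.75.
Difference: €1485 vs €816.75 → market A is larger by €668.25.

Market A, by €668.25.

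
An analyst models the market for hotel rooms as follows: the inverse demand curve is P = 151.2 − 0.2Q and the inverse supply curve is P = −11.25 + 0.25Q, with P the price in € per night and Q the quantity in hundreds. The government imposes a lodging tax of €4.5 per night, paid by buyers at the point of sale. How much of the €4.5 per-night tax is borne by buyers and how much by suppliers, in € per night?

Rewrite in direct form: Qd = 756 − 5P and Qs = 4P + 45.
Before the tax: set 756 − 5P = 4P + 45 → P* = €79, Q* = 361.
With the tax collected from buyers, demand (in seller-price terms) shifts: Qd = 756 − 5(P + 4.5).
New equilibrium: buyers pay €81, suppliers receive €76.5, Q = 351. (Wedge: Pb − Ps = 4.5.)
Burden on buyers: €2; on suppliers: €2.5. (They sum to €4.5.)

Buyers bear €2 per night; suppliers bear €2.5 per night.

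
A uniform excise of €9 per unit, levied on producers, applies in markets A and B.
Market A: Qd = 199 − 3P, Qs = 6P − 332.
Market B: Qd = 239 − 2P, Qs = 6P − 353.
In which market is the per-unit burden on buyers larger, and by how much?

Market B, by €0.75.

Market A: pre-tax P* = €59, Q* = 22; post-tax Q = 4; per-unit burden on buyers = €6.
Market B: pre-tax P* = €74, Q* = 91; post-tax Q = 77.5; per-unit burden on buyers = €6.75.
Difference: €6 vs €6.75 → market B is larger by €0.75.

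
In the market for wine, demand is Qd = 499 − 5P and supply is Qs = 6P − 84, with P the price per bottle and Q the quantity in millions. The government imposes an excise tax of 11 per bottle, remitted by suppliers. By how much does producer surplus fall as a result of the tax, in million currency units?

Producer surplus falls by 1095 million.

Without the tax, 499 − 5P = 6P − 84 gives 11P = 583, so P* = 53 and Q* = 234.
With the tax collected from suppliers, supply shifts: Qs = 6(P − 11) − 84.
New equilibrium: consumers pay 59, suppliers receive 48, Q = 204. (Wedge: Pb − Ps = 11.)
ΔPS is the trapezoid between Q = 204 and Q = 234 of height 5: ½ · (234 + 204) · 5 = 1095.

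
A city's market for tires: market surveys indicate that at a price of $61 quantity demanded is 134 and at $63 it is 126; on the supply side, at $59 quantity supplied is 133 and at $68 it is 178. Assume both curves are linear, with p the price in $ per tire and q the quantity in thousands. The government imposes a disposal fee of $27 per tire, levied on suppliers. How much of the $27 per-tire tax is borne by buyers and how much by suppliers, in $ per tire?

Buyers bear $15 per tire; suppliers bear $12 per tire.

Demand slope: (126 − 134)/(63 − 61) = -4, so qd = 378 − 4p.
Supply slope: (178 − 133)/(68 − 59) = 5, so qs = 5p − 162.
Before the tax: set 378 − 4p = 5p − 162 → p* = $60, q* = 138.
With the tax collected from suppliers, supply shifts: qs = 5(p − 27) − 162.
Solving gives q = 78 with buyers paying $75 and suppliers receiving $48 (the $27 wedge).
Burden on buyers: $15; on suppliers: $12. (They sum to $27.)
The less price-elastic side of the market bears the larger share of a per-unit tax.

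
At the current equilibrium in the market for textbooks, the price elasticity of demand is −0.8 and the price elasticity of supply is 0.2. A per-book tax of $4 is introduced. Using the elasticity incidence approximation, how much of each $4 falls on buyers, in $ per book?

Buyers bear ≈ $0.8 per book.

Incidence ratio: buyers' share ≈ εs / (εs + |εd|) = 0.2 / (0.2 + 0.8) = 0.2.
So buyers bear ≈ 0.2 × $4 = $0.8; suppliers bear $3.2.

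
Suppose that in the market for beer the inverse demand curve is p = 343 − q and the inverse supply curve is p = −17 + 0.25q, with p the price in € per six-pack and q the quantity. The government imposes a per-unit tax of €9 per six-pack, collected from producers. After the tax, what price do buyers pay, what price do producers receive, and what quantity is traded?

Buyers pay €62.2; producers receive €53.2; quantity = 280.8.

Rewrite in direct form: qd = 343 − p and qs = 4p + 68.
Without the tax, 343 − p = 4p + 68 gives 5p = 275, so p* = €55 and q* = 288.
With the tax collected from producers, supply shifts: qs = 4(p − 9) + 68.
Solving gives q = 280.8 with buyers paying €62.2 and producers receiving €53.2 (the €9 wedge).
The less price-elastic side of the market bears the larger share of a per-unit tax.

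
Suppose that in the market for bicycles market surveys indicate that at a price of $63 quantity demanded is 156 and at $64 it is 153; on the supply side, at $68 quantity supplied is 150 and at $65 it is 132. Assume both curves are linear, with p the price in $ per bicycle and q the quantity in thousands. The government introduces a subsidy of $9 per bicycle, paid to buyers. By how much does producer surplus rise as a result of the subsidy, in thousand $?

Demand slope: (153 − 156)/(64 − 63) = -3, so qd = 345 − 3p.
Supply slope: (132 − 150)/(65 − 68) = 6, so qs = 6p − 258.
Before the subsidy: set 345 − 3p = 6p − 258 → p* = $67, q* = 144.
With a per-unit subsidy paid to buyers, each effectively pays p − 9, so demand becomes qd = 345 − 3(p − 9).
Solving gives q = 162 with buyers paying $61 and sellers receiving $70 (the $9 wedge).
ΔPS is the trapezoid between Q = 162 and Q = 144 of height $3: ½ · (144 + 162) · 3 = $459.

Producer surplus rises by $459 thousand.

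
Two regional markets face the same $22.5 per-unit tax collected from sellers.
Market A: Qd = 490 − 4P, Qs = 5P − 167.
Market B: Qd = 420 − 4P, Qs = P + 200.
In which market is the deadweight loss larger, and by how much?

Market A: pre-tax P* = $73, Q* = 198; post-tax Q = 148; deadweight loss = $562.5.
Market B: pre-tax P* = $44, Q* = 244; post-tax Q = 226; deadweight loss = $202.5.
Difference: $562.5 vs $202.5 → market A is larger by $360.

Market A, by $360.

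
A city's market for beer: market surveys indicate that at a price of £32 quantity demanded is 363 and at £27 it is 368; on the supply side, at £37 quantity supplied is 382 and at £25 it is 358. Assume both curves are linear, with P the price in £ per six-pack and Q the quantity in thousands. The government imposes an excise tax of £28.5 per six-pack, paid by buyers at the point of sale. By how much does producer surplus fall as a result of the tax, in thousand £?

Producer surplus falls by £3386.75 thousand.

Demand slope: (368 − 363)/(27 − 32) = -1, so Qd = 395 − P.
Supply slope: (358 − 382)/(25 − 37) = 2, so Qs = 2P + 308.
Without the tax, 395 − P = 2P + 308 gives 3P = 87, so P* = £29 and Q* = 366.
With the tax collected from buyers, demand (in seller-price terms) shifts: Qd = 395 − (P + 28.5).
Solving gives Q = 347 with buyers paying £48 and sellers receiving £19.5 (the £28.5 wedge).
ΔPS is the trapezoid between Q = 347 and Q = 366 of height £9.5: ½ · (366 + 347) · 9.5 = £3386.75.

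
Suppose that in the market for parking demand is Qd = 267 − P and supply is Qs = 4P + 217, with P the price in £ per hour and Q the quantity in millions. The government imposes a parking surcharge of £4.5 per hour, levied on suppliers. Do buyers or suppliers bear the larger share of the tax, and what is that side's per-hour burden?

Without the tax, 267 − P = 4P + 217 gives 5P = 50, so P* = £10 and Q* = 257.
With the tax collected from suppliers, supply shifts: Qs = 4(P − 4.5) + 217.
Solving gives Q = 253.4 with buyers paying £13.6 and suppliers receiving £9.1 (the £4.5 wedge).
Per-hour burden: buyers £3.6, suppliers £0.9.
Buyers take the larger share because demand is less price-elastic here (demand slope 1 vs supply slope 4).
The less price-elastic side of the market bears the larger share of a per-unit tax.

Buyers bear the larger share: £3.6 per hour.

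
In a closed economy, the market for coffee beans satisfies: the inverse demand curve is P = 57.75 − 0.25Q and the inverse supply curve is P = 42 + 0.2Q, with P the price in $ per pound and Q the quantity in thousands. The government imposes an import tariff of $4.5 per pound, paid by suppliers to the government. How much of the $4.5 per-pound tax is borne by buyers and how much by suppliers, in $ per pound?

Rewrite in direct form: Qd = 231 − 4P and Qs = 5P − 210.
Before the tax: set 231 − 4P = 5P − 210 → P* = $49, Q* = 35.
With the tax collected from suppliers, supply shifts: Qs = 5(P − 4.5) − 210.
New equilibrium: buyers pay $51.5, suppliers receive $47, Q = 25. (Wedge: Pb − Ps = 4.5.)
Burden on buyers: $2.5; on suppliers: $2. (They sum to $4.5.)
The less price-elastic side of the market bears the larger share of a per-unit tax.

Buyers bear $2.5 per pound; suppliers bear $2 per pound.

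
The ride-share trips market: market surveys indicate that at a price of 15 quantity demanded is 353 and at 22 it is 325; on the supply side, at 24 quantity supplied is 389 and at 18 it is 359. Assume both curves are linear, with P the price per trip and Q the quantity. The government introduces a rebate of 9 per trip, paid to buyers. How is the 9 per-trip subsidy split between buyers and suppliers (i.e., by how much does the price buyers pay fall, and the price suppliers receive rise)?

Buyers gain 5 per trip; suppliers gain 4 per trip.

Demand slope: (325 − 353)/(22 − 15) = -4, so Qd = 413 − 4P.
Supply slope: (359 − 389)/(18 − 24) = 5, so Qs = 5P + 269.
Before the subsidy: set 413 − 4P = 5P + 269 → P* = 16, Q* = 349.
With a per-unit subsidy paid to buyers, each effectively pays P − 9, so demand becomes Qd = 413 − 4(P − 9).
New equilibrium: buyers pay 11, suppliers receive 20, Q = 369. (Wedge: Pb − Ps = −9.)
Gain to buyers: 5; to suppliers: 4. (They sum to 9.)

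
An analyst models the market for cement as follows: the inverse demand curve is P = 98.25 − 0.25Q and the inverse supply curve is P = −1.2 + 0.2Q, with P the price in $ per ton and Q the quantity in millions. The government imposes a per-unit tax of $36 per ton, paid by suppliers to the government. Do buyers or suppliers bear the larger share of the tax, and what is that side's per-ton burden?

Rewrite in direct form: Qd = 393 − 4P and Qs = 5P + 6.
Before the tax: set 393 − 4P = 5P + 6 → P* = $43, Q* = 221.
With the tax collected from suppliers, supply shifts: Qs = 5(P − 36) + 6.
Solving gives Q = 141 with buyers paying $63 and suppliers receiving $27 (the $36 wedge).
Per-ton burden: buyers $20, suppliers $16.
Buyers take the larger share because demand is less price-elastic here (demand slope 4 vs supply slope 5).

Buyers bear the larger share: $20 per ton.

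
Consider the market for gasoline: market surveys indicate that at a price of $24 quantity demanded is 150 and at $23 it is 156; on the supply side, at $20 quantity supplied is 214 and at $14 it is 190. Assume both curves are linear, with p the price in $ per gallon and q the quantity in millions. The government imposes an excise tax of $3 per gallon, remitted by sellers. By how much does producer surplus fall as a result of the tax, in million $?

Demand slope: (156 − 150)/(23 − 24) = -6, so qd = 294 − 6p.
Supply slope: (190 − 214)/(14 − 20) = 4, so qs = 4p + 134.
Before the tax: set 294 − 6p = 4p + 134 → p* = $16, q* = 198.
With the tax collected from sellers, supply shifts: qs = 4(p − 3) + 134.
New equilibrium: buyers pay $17.2, sellers receive $14.2, q = 190.8. (Wedge: pb − ps = 3.)
ΔPS is the trapezoid between Q = 190.8 and Q = 198 of height $1.8: ½ · (198 + 190.8) · 1.8 = $349.92.

Producer surplus falls by $349.92 million.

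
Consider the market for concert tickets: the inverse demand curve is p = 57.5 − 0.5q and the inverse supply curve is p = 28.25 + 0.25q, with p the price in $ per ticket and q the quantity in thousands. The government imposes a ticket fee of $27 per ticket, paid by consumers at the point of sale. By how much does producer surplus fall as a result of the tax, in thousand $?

Producer surplus falls by $189 thousand.

Rewrite in direct form: qd = 115 − 2p and qs = 4p − 113.
Before the tax: set 115 − 2p = 4p − 113 → p* = $38, q* = 39.
With the tax collected from consumers, demand (in seller-price terms) shifts: qd = 115 − 2(p + 27).
New equilibrium: consumers pay $56, sellers receive $29, q = 3. (Wedge: pb − ps = 27.)
ΔPS is the trapezoid between Q = 3 and Q = 39 of height $9: ½ · (39 + 3) · 9 = $189.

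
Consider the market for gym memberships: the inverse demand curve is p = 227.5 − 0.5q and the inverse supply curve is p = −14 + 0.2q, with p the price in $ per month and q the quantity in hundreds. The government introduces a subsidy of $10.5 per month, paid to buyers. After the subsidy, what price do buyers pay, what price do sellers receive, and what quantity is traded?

Inverting to q(p) form: qd = 455 − 2p; qs = 5p + 70.
Before the subsidy: set 455 − 2p = 5p + 70 → p* = $55, q* = 345.
With a per-unit subsidy paid to buyers, each effectively pays p − 10.5, so demand becomes qd = 455 − 2(p − 10.5).
Solving gives q = 360 with buyers paying $47.5 and sellers receiving $58 (the $10.5 wedge).

Buyers pay $47.5; sellers receive $58; quantity = 360.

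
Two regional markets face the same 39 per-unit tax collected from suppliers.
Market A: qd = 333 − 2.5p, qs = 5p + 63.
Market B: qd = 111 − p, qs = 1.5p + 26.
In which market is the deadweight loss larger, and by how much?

Market A, by 811.2.

Market A: pre-tax p* = 36, q* = 243; post-tax q = 178; deadweight loss = 1267.5.
Market B: pre-tax p* = 34, q* = 77; post-tax q = 53.6; deadweight loss = 456.3.
Difference: 1267.5 vs 456.3 → market A is larger by 811.2.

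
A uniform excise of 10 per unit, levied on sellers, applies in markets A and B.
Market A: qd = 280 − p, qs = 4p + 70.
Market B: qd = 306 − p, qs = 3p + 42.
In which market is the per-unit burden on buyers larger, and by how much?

Market A, by 0.5.

Market A: pre-tax p* = 42, q* = 238; post-tax q = 230; per-unit burden on buyers = 8.
Market B: pre-tax p* = 66, q* = 240; post-tax q = 232.5; per-unit burden on buyers = 7.5.
Difference: 8 vs 7.5 → market A is larger by 0.5.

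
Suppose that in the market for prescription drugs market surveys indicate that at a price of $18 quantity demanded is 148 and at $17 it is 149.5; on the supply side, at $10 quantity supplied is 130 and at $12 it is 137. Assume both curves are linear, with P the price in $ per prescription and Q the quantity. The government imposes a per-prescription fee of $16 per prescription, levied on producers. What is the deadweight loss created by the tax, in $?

Deadweight loss = $134.4.

Demand slope: (149.5 − 148)/(17 − 18) = -1.5, so Qd = 175 − 1.5P.
Supply slope: (137 − 130)/(12 − 10) = 3.5, so Qs = 3.5P + 95.
Without the tax, 175 − 1.5P = 3.5P + 95 gives 5P = 80, so P* = $16 and Q* = 151.
With the tax collected from producers, supply shifts: Qs = 3.5(P − 16) + 95.
New equilibrium: buyers pay $27.2, producers receive $11.2, Q = 134.2. (Wedge: Pb − Ps = 16.)
Quantity falls by |ΔQ| = |151 − 134.2| = 16.8.
DWL = ½ · t · |ΔQ| = ½ · 16 · 16.8 = $134.4.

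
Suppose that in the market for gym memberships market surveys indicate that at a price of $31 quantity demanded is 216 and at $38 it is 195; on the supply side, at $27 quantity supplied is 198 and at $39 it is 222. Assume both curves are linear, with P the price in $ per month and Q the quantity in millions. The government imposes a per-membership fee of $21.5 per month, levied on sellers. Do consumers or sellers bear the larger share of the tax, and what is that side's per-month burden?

Demand slope: (195 − 216)/(38 − 31) = -3, so Qd = 309 − 3P.
Supply slope: (222 − 198)/(39 − 27) = 2, so Qs = 2P + 144.
Before the tax: set 309 − 3P = 2P + 144 → P* = $33, Q* = 210.
With the tax collected from sellers, supply shifts: Qs = 2(P − 21.5) + 144.
New equilibrium: consumers pay $41.6, sellers receive $20.1, Q = 184.2. (Wedge: Pb − Ps = 21.5.)
Per-month burden: consumers $8.6, sellers $12.9.
Sellers take the larger share because supply is less price-elastic here (demand slope 3 vs supply slope 2).

Sellers bear the larger share: $12.9 per month.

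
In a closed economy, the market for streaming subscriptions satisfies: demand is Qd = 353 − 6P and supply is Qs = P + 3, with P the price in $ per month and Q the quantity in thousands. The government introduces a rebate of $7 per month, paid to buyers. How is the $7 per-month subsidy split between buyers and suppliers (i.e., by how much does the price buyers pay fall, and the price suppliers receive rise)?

Buyers gain $1 per month; suppliers gain $6 per month.

Without the subsidy, 353 − 6P = P + 3 gives 7P = 350, so P* = $50 and Q* = 53.
With a per-unit subsidy paid to buyers, each effectively pays P − 7, so demand becomes Qd = 353 − 6(P − 7).
Solving gives Q = 59 with buyers paying $49 and suppliers receiving $56 (the $7 wedge).
Gain to buyers: $1; to suppliers: $6. (They sum to $7.)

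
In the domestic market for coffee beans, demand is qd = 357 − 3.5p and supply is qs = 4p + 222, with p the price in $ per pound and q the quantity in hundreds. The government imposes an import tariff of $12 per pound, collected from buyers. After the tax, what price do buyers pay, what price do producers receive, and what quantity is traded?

Buyers pay $24.4; producers receive $12.4; quantity = 271.6.

Without the tax, 357 − 3.5p = 4p + 222 gives 7.5p = 135, so p* = $18 and q* = 294.
With the tax collected from buyers, demand (in seller-price terms) shifts: qd = 357 − 3.5(p + 12).
New equilibrium: buyers pay $24.4, producers receive $12.4, q = 271.6. (Wedge: pb − ps = 12.)
The less price-elastic side of the market bears the larger share of a per-unit tax.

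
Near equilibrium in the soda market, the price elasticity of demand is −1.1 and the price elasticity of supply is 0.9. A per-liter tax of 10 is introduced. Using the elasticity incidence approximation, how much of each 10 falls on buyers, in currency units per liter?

Buyers bear ≈ 4.5 per liter.

Incidence ratio: buyers' share ≈ εs / (εs + |εd|) = 0.9 / (0.9 + 1.1) = 0.45.
So buyers bear ≈ 0.45 × 10 = 4.5; sellers bear 5.5.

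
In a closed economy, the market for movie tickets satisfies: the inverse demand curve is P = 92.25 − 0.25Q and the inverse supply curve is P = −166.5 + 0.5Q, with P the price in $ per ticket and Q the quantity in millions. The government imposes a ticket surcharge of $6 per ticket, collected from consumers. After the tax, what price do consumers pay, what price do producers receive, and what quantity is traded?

Consumers pay $8; producers receive $2; quantity = 337.

Inverting to Q(P) form: Qd = 369 − 4P; Qs = 2P + 333.
Without the tax, 369 − 4P = 2P + 333 gives 6P = 36, so P* = $6 and Q* = 345.
With the tax collected from consumers, demand (in seller-price terms) shifts: Qd = 369 − 4(P + 6).
Solving gives Q = 337 with consumers paying $8 and producers receiving $2 (the $6 wedge).
The less price-elastic side of the market bears the larger share of a per-unit tax.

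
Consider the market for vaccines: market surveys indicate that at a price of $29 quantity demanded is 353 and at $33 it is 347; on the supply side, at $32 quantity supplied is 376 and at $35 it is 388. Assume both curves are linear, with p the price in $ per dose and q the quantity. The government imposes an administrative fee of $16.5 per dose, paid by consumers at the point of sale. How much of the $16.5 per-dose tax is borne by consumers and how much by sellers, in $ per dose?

Consumers bear $12 per dose; sellers bear $4.5 per dose.

Demand slope: (347 − 353)/(33 − 29) = -1.5, so qd = 396.5 − 1.5p.
Supply slope: (388 − 376)/(35 − 32) = 4, so qs = 4p + 248.
Without the tax, 396.5 − 1.5p = 4p + 248 gives 5.5p = 148.5, so p* = $27 and q* = 356.
With the tax collected from consumers, demand (in seller-price terms) shifts: qd = 396.5 − 1.5(p + 16.5).
Solving gives q = 338 with consumers paying $39 and sellers receiving $22.5 (the $16.5 wedge).
Burden on consumers: $12; on sellers: $4.5. (They sum to $16.5.)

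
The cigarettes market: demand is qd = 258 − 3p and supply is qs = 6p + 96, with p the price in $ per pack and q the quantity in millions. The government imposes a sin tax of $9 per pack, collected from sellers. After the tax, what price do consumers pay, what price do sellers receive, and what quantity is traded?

Consumers pay $24; sellers receive $15; quantity = 186.

Before the tax: set 258 − 3p = 6p + 96 → p* = $18, q* = 204.
With the tax collected from sellers, supply shifts: qs = 6(p − 9) + 96.
Solving gives q = 186 with consumers paying $24 and sellers receiving $15 (the $9 wedge).
The less price-elastic side of the market bears the larger share of a per-unit tax.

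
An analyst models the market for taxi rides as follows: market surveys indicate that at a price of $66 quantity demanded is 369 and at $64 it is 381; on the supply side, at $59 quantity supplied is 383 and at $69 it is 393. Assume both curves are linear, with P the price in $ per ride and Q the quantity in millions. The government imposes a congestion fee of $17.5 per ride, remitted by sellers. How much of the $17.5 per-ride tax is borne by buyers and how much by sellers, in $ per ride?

Buyers bear $2.5 per ride; sellers bear $15 per ride.

Demand slope: (381 − 369)/(64 − 66) = -6, so Qd = 765 − 6P.
Supply slope: (393 − 383)/(69 − 59) = 1, so Qs = P + 324.
Before the tax: set 765 − 6P = P + 324 → P* = $63, Q* = 387.
With the tax collected from sellers, supply shifts: Qs = (P − 17.5) + 324.
Solving gives Q = 372 with buyers paying $65.5 and sellers receiving $48 (the $17.5 wedge).
Burden on buyers: $2.5; on sellers: $15. (They sum to $17.5.)
The less price-elastic side of the market bears the larger share of a per-unit tax.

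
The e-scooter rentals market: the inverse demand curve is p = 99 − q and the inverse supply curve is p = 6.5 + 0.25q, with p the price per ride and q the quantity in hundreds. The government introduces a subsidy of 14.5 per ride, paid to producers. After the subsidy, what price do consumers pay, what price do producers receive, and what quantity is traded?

Consumers pay 13.4; producers receive 27.9; quantity = 85.6.

Inverting to q(p) form: qd = 99 − p; qs = 4p − 26.
Before the subsidy: set 99 − p = 4p − 26 → p* = 25, q* = 74.
With a per-unit subsidy paid to producers, each receives p + 14.5 per unit sold, so supply becomes qs = 4(p + 14.5) − 26.
New equilibrium: consumers pay 13.4, producers receive 27.9, q = 85.6. (Wedge: pb − ps = −14.5.)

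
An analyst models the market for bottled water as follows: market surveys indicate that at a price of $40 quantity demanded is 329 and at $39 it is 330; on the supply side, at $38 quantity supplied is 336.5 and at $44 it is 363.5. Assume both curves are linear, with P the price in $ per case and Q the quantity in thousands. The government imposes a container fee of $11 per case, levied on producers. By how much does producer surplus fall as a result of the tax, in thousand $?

Demand slope: (330 − 329)/(39 − 40) = -1, so Qd = 369 − P.
Supply slope: (363.5 − 336.5)/(44 − 38) = 4.5, so Qs = 4.5P + 165.5.
Before the tax: set 369 − P = 4.5P + 165.5 → P* = $37, Q* = 332.
With the tax collected from producers, supply shifts: Qs = 4.5(P − 11) + 165.5.
New equilibrium: buyers pay $46, producers receive $35, Q = 323. (Wedge: Pb − Ps = 11.)
ΔPS is the trapezoid between Q = 323 and Q = 332 of height $2: ½ · (332 + 323) · 2 = $655.

Producer surplus falls by $655 thousand.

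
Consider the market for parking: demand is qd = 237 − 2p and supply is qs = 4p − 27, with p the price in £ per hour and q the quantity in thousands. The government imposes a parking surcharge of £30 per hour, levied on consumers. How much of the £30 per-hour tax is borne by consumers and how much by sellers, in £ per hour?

Consumers bear £20 per hour; sellers bear £10 per hour.

Without the tax, 237 − 2p = 4p − 27 gives 6p = 264, so p* = £44 and q* = 149.
With the tax collected from consumers, demand (in seller-price terms) shifts: qd = 237 − 2(p + 30).
Solving gives q = 109 with consumers paying £64 and sellers receiving £34 (the £30 wedge).
Burden on consumers: £20; on sellers: £10. (They sum to £30.)
The less price-elastic side of the market bears the larger share of a per-unit tax.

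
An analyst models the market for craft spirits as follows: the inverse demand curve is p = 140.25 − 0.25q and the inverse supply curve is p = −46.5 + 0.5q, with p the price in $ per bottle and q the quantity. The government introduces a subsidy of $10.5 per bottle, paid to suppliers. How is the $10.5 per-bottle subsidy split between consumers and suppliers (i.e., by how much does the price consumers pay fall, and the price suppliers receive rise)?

Inverting to q(p) form: qd = 561 − 4p; qs = 2p + 93.
Before the subsidy: set 561 − 4p = 2p + 93 → p* = $78, q* = 249.
With a per-unit subsidy paid to suppliers, each receives p + 10.5 per unit sold, so supply becomes qs = 2(p + 10.5) + 93.
New equilibrium: consumers pay $74.5, suppliers receive $85, q = 263. (Wedge: pb − ps = −10.5.)
Gain to consumers: $3.5; to suppliers: $7. (They sum to $10.5.)

Consumers gain $3.5 per bottle; suppliers gain $7 per bottle.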